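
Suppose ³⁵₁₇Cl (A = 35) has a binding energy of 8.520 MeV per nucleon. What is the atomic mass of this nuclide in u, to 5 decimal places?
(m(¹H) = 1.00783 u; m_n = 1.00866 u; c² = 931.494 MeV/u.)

34.96886 u

Total binding energy = 35 × 8.520 = 298.200 MeV
Mass defect = 298.200 MeV / (931.494 MeV/u) = 0.3201309 u
Constituent mass = 17(1.00783) + 18(1.00866) = 35.28899 u
Atomic mass = 35.28899 − 0.3201309 = 34.9688591 u ≈ 34.96886 u (to 5 decimal places)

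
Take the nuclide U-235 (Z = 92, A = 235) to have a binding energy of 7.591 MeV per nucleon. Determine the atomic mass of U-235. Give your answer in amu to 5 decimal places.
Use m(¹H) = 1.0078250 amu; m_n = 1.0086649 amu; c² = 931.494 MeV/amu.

Total binding energy = 235 × 7.591 = 1783.885 MeV
Mass defect = 1783.885 MeV / (931.494 MeV/amu) = 1.9150794 amu
Constituent mass = 92(1.0078250) + 143(1.0086649) = 236.9589807 amu
Atomic mass = 236.9589807 − 1.9150794 = 235.0439013 amu ≈ 235.04390 amu (to 5 decimal places)

235.04390 amu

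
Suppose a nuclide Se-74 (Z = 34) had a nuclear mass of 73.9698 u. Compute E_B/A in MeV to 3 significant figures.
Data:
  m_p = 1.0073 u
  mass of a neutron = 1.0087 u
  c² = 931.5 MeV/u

Total constituent mass: 34 × 1.0073 + 40 × 1.0087 = 74.5962 u
Δm = 74.5962 − 73.9698 = 0.6264 u
E_B = 0.6264 × 931.5 = 583.492 MeV
Per nucleon: 583.492 / 74 = 7.885 MeV

7.89 MeV/nucleon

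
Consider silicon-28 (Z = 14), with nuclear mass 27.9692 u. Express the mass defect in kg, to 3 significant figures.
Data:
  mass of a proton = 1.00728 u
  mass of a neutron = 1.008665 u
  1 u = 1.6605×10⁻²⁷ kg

4.22e-28 kg

Z = 14, so N = A − Z = 28 − 14 = 14.
Mass of separated nucleons = 14(1.00728) + 14(1.008665) = 14.10192 + 14.121310 = 28.223230 u
Δm = 28.223230 − 27.9692 = 0.254030 u
In SI units: 0.254030 u × 1.6605×10⁻²⁷ kg/u = 4.2182e-28 kg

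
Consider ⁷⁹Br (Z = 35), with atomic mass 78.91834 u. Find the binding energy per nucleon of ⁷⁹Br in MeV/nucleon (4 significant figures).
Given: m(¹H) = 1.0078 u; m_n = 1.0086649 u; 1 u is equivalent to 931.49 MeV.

The nucleus contains 35 protons and 79 − 35 = 44 neutrons.
Mass of separated nucleons = 35(1.0078) + 44(1.0086649) = 35.2730 + 44.3812556 = 79.6542556 u
The mass defect is 79.6542556 − 78.91834 = 0.7359156 u.
E_B = 0.7359156 × 931.49 = 685.498 MeV
Per nucleon: 685.498 / 79 = 8.677 MeV

8.677 MeV/nucleon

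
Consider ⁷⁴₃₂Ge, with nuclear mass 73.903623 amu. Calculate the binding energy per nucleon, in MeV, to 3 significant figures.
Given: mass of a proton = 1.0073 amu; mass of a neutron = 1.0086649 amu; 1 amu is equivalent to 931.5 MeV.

8.73 MeV/nucleon

Mass of separated nucleons = 32(1.0073) + 42(1.0086649) = 32.2336 + 42.3639258 = 74.5975258 amu
The mass defect is 74.5975258 − 73.903623 = 0.6939028 amu.
E_B = 0.6939028 × 931.5 = 646.370 MeV
Per nucleon: 646.370 / 74 = 8.7347 MeV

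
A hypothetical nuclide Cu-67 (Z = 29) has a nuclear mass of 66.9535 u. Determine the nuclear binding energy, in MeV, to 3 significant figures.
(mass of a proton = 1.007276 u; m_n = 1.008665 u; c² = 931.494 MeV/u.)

With 29 protons and 38 neutrons (A = 67):
Total constituent mass: 29 × 1.007276 + 38 × 1.008665 = 67.540274 u
Δm = 67.540274 − 66.9535 = 0.586774 u
Binding energy = Δm·c² = 0.586774 × 931.494 MeV/u = 546.576 MeV

547 MeV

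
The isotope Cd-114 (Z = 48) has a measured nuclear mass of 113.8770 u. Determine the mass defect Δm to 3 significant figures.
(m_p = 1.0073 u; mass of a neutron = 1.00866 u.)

1.04 u

Σm = 48·m_p + 66·m_n = 48.3504 + 66.57156 = 114.92196 u
Δm = 114.92196 − 113.8770 = 1.04496 u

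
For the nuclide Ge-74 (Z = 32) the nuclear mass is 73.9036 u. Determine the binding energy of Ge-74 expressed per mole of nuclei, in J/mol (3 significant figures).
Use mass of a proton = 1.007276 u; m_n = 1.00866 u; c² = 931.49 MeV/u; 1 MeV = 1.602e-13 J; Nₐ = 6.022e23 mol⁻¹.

With 32 protons and 42 neutrons (A = 74):
Σm = 32·m_p + 42·m_n = 32.232832 + 42.36372 = 74.596552 u
The mass defect is 74.596552 − 73.9036 = 0.692952 u.
Converting to energy: 0.692952 u × 931.49 MeV/u = 645.478 MeV
Per nucleus in joules: 645.478 MeV × 1.602e-13 J/MeV = 1.0341e-10 J
Per mole: 1.0341e-10 J × 6.022e23 mol⁻¹ = 6.2274e+13 J/mol

6.23e+13 J/mol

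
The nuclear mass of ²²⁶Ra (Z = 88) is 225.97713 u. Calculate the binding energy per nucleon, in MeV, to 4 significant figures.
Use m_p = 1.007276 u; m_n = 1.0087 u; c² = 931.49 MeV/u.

7.682 MeV/nucleon

Mass of separated nucleons = 88(1.007276) + 138(1.0087) = 88.640288 + 139.2006 = 227.840888 u
The mass defect is 227.840888 − 225.97713 = 1.863758 u.
Binding energy = Δm·c² = 1.863758 × 931.49 MeV/u = 1736.07 MeV
Dividing by A = 226 gives 7.682 MeV per nucleon.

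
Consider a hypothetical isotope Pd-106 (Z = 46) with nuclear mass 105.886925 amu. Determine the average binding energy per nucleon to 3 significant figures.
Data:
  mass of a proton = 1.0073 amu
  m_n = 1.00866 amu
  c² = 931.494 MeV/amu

Total constituent mass: 46 × 1.0073 + 60 × 1.00866 = 106.85540 amu
Δm = 106.85540 − 105.886925 = 0.968475 amu
E_B = 0.968475 × 931.494 = 902.129 MeV
Dividing by A = 106 gives 8.511 MeV per nucleon.

8.51 MeV/nucleon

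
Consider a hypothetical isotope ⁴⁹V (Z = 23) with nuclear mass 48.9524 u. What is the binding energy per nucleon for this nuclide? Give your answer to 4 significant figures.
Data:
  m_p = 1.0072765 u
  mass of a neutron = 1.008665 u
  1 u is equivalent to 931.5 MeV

Σm = 23·m_p + 26·m_n = 23.1673595 + 26.225290 = 49.3926495 u
Mass defect Δm = 49.3926495 − 48.9524 = 0.4402495 u
E_B = 0.4402495 × 931.5 = 410.092 MeV
BE/A = 410.092 MeV / 49 = 8.369 MeV/nucleon

8.369 MeV/nucleon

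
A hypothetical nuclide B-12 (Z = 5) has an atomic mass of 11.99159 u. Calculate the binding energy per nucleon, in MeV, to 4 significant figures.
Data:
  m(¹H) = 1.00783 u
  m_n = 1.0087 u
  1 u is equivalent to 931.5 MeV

8.419 MeV/nucleon

With 5 protons and 7 neutrons (A = 12):
Total constituent mass: 5 × 1.00783 + 7 × 1.0087 = 12.10005 u
Δm = 12.10005 − 11.99159 = 0.10846 u
Converting to energy: 0.10846 u × 931.5 MeV/u = 101.030 MeV
Per nucleon: 101.030 / 12 = 8.419 MeV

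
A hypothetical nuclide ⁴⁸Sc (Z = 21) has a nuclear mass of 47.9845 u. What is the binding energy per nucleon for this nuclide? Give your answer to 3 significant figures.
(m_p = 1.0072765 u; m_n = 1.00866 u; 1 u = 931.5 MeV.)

With 21 protons and 27 neutrons (A = 48):
Total constituent mass: 21 × 1.0072765 + 27 × 1.00866 = 48.3866265 u
The mass defect is 48.3866265 − 47.9845 = 0.4021265 u.
E_B = 0.4021265 × 931.5 = 374.581 MeV
Dividing by A = 48 gives 7.804 MeV per nucleon.

7.80 MeV/nucleon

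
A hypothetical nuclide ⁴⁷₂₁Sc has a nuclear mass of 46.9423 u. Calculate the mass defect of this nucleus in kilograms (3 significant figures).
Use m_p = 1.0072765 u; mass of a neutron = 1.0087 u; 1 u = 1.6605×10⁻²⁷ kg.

Mass of separated nucleons = 21(1.0072765) + 26(1.0087) = 21.1528065 + 26.2262 = 47.3790065 u
The mass defect is 47.3790065 − 46.9423 = 0.4367065 u.
In SI units: 0.4367065 u × 1.6605×10⁻²⁷ kg/u = 7.2515e-28 kg

7.25e-28 kg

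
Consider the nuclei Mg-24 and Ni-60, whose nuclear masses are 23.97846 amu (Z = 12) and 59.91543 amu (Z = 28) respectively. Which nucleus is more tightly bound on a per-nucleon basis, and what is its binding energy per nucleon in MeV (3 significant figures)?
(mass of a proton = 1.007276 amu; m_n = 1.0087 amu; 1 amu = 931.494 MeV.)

Mg-24: Σm = 12(1.007276) + 12(1.0087) = 24.191712 amu; Δm = 0.213252 amu; E_B = 198.64 MeV; E_B/A = 8.277 MeV
Ni-60: Σm = 28(1.007276) + 32(1.0087) = 60.482128 amu; Δm = 0.566698 amu; E_B = 527.88 MeV; E_B/A = 8.798 MeV
Ni-60 has the higher binding energy per nucleon, so it is the more tightly bound nucleus.

Ni-60; 8.80 MeV/nucleon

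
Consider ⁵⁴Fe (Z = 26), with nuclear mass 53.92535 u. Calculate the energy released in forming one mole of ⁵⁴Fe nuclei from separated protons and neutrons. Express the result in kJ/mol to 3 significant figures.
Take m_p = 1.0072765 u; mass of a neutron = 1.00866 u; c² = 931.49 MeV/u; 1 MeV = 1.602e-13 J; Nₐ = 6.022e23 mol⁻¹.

With 26 protons and 28 neutrons (A = 54):
Total constituent mass: 26 × 1.0072765 + 28 × 1.00866 = 54.4316690 u
Mass defect Δm = 54.4316690 − 53.92535 = 0.5063190 u
E_B = 0.5063190 × 931.49 = 471.631 MeV
Per nucleus in joules: 471.631 MeV × 1.602e-13 J/MeV = 7.5555e-11 J
Per mole: 7.5555e-11 J × 6.022e23 mol⁻¹ = 4.5499e+13 J/mol

4.55e+10 kJ/mol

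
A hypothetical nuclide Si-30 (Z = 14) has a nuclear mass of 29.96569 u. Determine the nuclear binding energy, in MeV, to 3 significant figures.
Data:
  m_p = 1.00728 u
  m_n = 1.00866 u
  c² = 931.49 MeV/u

Σm = 14·m_p + 16·m_n = 14.10192 + 16.13856 = 30.24048 u
The mass defect is 30.24048 − 29.96569 = 0.27479 u.
E_B = 0.27479 × 931.49 = 255.964 MeV

256 MeV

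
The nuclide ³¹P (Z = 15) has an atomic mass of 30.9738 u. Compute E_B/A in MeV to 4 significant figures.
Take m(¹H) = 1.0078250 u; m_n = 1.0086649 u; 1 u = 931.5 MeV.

8.480 MeV/nucleon

Σm = 15·m(¹H) + 16·m_n = 15.1173750 + 16.1386384 = 31.2560134 u
Mass defect Δm = 31.2560134 − 30.9738 = 0.2822134 u
E_B = 0.2822134 × 931.5 = 262.882 MeV
Per nucleon: 262.882 / 31 = 8.480 MeV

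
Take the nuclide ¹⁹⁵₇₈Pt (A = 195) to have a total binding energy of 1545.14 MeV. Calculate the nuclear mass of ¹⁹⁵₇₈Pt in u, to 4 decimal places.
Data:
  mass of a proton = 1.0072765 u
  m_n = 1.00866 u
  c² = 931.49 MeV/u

Mass defect = 1545.14 MeV / (931.49 MeV/u) = 1.658783 u
Constituent mass = 78(1.0072765) + 117(1.00866) = 196.5807870 u
Nuclear mass = 196.5807870 − 1.658783 = 194.9220040 u ≈ 194.9220 u (to 4 decimal places)

194.9220 u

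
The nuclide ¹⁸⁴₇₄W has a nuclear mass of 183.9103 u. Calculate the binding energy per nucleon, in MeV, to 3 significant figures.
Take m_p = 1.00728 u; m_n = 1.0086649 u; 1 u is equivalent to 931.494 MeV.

8.01 MeV/nucleon

The nucleus contains 74 protons and 184 − 74 = 110 neutrons.
Total constituent mass: 74 × 1.00728 + 110 × 1.0086649 = 185.4918590 u
Δm = 185.4918590 − 183.9103 = 1.5815590 u
Converting to energy: 1.5815590 u × 931.494 MeV/u = 1473.21 MeV
Per nucleon: 1473.21 / 184 = 8.007 MeV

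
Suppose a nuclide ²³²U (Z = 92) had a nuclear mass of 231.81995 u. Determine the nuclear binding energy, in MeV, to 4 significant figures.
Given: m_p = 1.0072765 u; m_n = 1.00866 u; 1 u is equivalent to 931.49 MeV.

1921 MeV

Total constituent mass: 92 × 1.0072765 + 140 × 1.00866 = 233.8818380 u
Mass defect Δm = 233.8818380 − 231.81995 = 2.0618880 u
E_B = 2.0618880 × 931.49 = 1920.63 MeV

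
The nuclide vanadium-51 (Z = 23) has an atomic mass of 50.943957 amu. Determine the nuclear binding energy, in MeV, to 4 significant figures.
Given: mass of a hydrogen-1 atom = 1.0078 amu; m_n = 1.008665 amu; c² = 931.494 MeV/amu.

445.3 MeV

Σm = 23·m(¹H) + 28·m_n = 23.1794 + 28.242620 = 51.422020 amu
The mass defect is 51.422020 − 50.943957 = 0.478063 amu.
Converting to energy: 0.478063 amu × 931.494 MeV/amu = 445.313 MeV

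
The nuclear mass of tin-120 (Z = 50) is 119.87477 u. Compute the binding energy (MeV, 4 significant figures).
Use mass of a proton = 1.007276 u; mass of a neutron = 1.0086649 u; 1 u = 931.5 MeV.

1021 MeV

Mass of separated nucleons = 50(1.007276) + 70(1.0086649) = 50.363800 + 70.6065430 = 120.9703430 u
Δm = 120.9703430 − 119.87477 = 1.0955730 u
E_B = 1.0955730 × 931.5 = 1020.53 MeV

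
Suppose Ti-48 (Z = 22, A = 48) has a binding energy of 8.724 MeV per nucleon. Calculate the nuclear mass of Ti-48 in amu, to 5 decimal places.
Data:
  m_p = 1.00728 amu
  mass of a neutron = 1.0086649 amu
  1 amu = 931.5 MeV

47.93590 amu

Total binding energy = 48 × 8.724 = 418.752 MeV
Mass defect = 418.752 MeV / (931.5 MeV/amu) = 0.4495459 amu
Constituent mass = 22(1.00728) + 26(1.0086649) = 48.3854474 amu
Nuclear mass = 48.3854474 − 0.4495459 = 47.9359015 amu ≈ 47.93590 amu (to 5 decimal places)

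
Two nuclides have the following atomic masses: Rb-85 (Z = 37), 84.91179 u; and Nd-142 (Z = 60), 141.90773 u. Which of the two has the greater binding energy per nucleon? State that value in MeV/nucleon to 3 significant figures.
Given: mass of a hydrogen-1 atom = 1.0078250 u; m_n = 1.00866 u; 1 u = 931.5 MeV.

Rb-85; 8.69 MeV/nucleon

Rb-85: Σm = 37(1.0078250) + 48(1.00866) = 85.7052050 u; Δm = 0.7934150 u; E_B = 739.07 MeV; E_B/A = 8.6949 MeV
Nd-142: Σm = 60(1.0078250) + 82(1.00866) = 143.1796200 u; Δm = 1.2718900 u; E_B = 1184.77 MeV; E_B/A = 8.343 MeV
Rb-85 has the higher binding energy per nucleon, so it is the more tightly bound nucleus.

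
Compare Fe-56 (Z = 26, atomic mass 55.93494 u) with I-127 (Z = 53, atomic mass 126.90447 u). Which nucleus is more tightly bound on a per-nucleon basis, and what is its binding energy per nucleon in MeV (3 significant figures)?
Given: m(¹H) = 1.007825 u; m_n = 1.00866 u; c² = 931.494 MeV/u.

Fe-56: Σm = 26(1.007825) + 30(1.00866) = 56.463250 u; Δm = 0.528310 u; E_B = 492.12 MeV; E_B/A = 8.788 MeV
I-127: Σm = 53(1.007825) + 74(1.00866) = 128.055565 u; Δm = 1.151095 u; E_B = 1072.2 MeV; E_B/A = 8.443 MeV
Fe-56 has the higher binding energy per nucleon, so it is the more tightly bound nucleus.

Fe-56; 8.79 MeV/nucleon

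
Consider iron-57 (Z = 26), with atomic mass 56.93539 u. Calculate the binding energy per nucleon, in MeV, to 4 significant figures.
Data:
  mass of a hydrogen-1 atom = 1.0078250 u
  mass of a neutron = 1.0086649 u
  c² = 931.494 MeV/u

Σm = 26·m(¹H) + 31·m_n = 26.2034500 + 31.2686119 = 57.4720619 u
The mass defect is 57.4720619 − 56.93539 = 0.5366719 u.
Converting to energy: 0.5366719 u × 931.494 MeV/u = 499.907 MeV
Dividing by A = 57 gives 8.770 MeV per nucleon.

8.770 MeV/nucleon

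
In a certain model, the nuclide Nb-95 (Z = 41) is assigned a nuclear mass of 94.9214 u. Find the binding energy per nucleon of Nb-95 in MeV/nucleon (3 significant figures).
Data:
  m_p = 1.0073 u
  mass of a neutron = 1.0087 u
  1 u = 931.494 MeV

8.31 MeV/nucleon

The nucleus contains 41 protons and 95 − 41 = 54 neutrons.
Σm = 41·m_p + 54·m_n = 41.2993 + 54.4698 = 95.7691 u
Δm = 95.7691 − 94.9214 = 0.8477 u
Converting to energy: 0.8477 u × 931.494 MeV/u = 789.627 MeV
BE/A = 789.627 MeV / 95 = 8.312 MeV/nucleon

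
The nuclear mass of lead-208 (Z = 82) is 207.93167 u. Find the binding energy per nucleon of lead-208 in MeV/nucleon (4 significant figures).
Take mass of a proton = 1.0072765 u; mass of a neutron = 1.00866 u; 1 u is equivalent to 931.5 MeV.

7.865 MeV/nucleon

Σm = 82·m_p + 126·m_n = 82.5966730 + 127.09116 = 209.6878330 u
The mass defect is 209.6878330 − 207.93167 = 1.7561630 u.
Binding energy = Δm·c² = 1.7561630 × 931.5 MeV/u = 1635.87 MeV
Dividing by A = 208 gives 7.865 MeV per nucleon.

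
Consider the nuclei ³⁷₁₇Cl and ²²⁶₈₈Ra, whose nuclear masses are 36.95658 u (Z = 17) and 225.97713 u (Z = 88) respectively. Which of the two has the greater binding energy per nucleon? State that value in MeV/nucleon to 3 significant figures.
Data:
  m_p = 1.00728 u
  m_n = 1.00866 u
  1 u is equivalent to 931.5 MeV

³⁷₁₇Cl; 8.57 MeV/nucleon

³⁷₁₇Cl: Σm = 17(1.00728) + 20(1.00866) = 37.29696 u; Δm = 0.34038 u; E_B = 317.06 MeV; E_B/A = 8.569 MeV
²²⁶₈₈Ra: Σm = 88(1.00728) + 138(1.00866) = 227.83572 u; Δm = 1.85859 u; E_B = 1731.3 MeV; E_B/A = 7.661 MeV
³⁷₁₇Cl has the higher binding energy per nucleon, so it is the more tightly bound nucleus.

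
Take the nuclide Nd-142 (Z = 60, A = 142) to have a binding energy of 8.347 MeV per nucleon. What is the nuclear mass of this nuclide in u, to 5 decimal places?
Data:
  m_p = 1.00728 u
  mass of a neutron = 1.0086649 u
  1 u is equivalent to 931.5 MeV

141.87489 u

Total binding energy = 142 × 8.347 = 1185.274 MeV
Mass defect = 1185.274 MeV / (931.5 MeV/u) = 1.2724359 u
Constituent mass = 60(1.00728) + 82(1.0086649) = 143.1473218 u
Nuclear mass = 143.1473218 − 1.2724359 = 141.8748859 u ≈ 141.87489 u (to 5 decimal places)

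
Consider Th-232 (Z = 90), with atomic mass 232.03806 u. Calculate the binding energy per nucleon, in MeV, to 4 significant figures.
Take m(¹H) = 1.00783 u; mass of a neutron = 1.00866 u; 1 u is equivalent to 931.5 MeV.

Z = 90, so N = A − Z = 232 − 90 = 142.
Mass of separated nucleons = 90(1.00783) + 142(1.00866) = 90.70470 + 143.22972 = 233.93442 u
The mass defect is 233.93442 − 232.03806 = 1.89636 u.
Binding energy = Δm·c² = 1.89636 × 931.5 MeV/u = 1766.46 MeV
BE/A = 1766.46 MeV / 232 = 7.614 MeV/nucleon

7.614 MeV/nucleon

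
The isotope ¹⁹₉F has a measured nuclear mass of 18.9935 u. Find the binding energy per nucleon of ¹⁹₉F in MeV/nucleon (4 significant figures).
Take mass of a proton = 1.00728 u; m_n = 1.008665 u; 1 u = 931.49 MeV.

7.779 MeV/nucleon

Total constituent mass: 9 × 1.00728 + 10 × 1.008665 = 19.152170 u
The mass defect is 19.152170 − 18.9935 = 0.158670 u.
Converting to energy: 0.158670 u × 931.49 MeV/u = 147.800 MeV
Dividing by A = 19 gives 7.779 MeV per nucleon.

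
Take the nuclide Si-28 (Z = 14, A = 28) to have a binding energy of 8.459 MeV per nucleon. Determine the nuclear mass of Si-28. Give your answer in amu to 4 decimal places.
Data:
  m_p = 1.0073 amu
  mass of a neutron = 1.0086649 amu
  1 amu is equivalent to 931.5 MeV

Total binding energy = 28 × 8.459 = 236.852 MeV
Mass defect = 236.852 MeV / (931.5 MeV/amu) = 0.254269 amu
Constituent mass = 14(1.0073) + 14(1.0086649) = 28.2235086 amu
Nuclear mass = 28.2235086 − 0.254269 = 27.9692396 amu ≈ 27.9692 amu (to 4 decimal places)

27.9692 amu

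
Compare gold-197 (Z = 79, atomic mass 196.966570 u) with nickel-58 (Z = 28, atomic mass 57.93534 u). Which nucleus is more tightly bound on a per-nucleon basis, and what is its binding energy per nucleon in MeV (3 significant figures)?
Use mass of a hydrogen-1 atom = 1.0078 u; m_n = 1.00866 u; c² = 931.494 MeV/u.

gold-197: Σm = 79(1.0078) + 118(1.00866) = 198.63808 u; Δm = 1.671510 u; E_B = 1557.0 MeV; E_B/A = 7.904 MeV
nickel-58: Σm = 28(1.0078) + 30(1.00866) = 58.47820 u; Δm = 0.54286 u; E_B = 505.67 MeV; E_B/A = 8.718 MeV
nickel-58 has the higher binding energy per nucleon, so it is the more tightly bound nucleus.

nickel-58; 8.72 MeV/nucleon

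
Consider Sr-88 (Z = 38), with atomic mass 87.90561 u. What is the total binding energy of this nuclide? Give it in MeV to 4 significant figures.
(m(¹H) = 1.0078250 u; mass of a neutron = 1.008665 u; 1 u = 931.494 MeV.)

768.5 MeV

Mass of separated nucleons = 38(1.0078250) + 50(1.008665) = 38.2973500 + 50.433250 = 88.7306000 u
Mass defect Δm = 88.7306000 − 87.90561 = 0.8249900 u
Binding energy = Δm·c² = 0.8249900 × 931.494 MeV/u = 768.473 MeV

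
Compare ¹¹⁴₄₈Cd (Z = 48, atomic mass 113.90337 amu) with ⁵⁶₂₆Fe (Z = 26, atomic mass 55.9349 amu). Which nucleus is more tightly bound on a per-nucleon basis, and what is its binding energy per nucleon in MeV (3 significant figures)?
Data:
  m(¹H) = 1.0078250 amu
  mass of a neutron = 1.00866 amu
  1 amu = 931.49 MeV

⁵⁶₂₆Fe; 8.79 MeV/nucleon

¹¹⁴₄₈Cd: Σm = 48(1.0078250) + 66(1.00866) = 114.9471600 amu; Δm = 1.0437900 amu; E_B = 972.28 MeV; E_B/A = 8.529 MeV
⁵⁶₂₆Fe: Σm = 26(1.0078250) + 30(1.00866) = 56.4632500 amu; Δm = 0.5283500 amu; E_B = 492.15 MeV; E_B/A = 8.788 MeV
⁵⁶₂₆Fe has the higher binding energy per nucleon, so it is the more tightly bound nucleus.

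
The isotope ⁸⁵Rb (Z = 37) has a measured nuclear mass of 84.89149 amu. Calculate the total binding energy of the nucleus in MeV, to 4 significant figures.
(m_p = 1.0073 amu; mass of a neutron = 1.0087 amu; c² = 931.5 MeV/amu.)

Mass of separated nucleons = 37(1.0073) + 48(1.0087) = 37.2701 + 48.4176 = 85.6877 amu
The mass defect is 85.6877 − 84.89149 = 0.79621 amu.
Binding energy = Δm·c² = 0.79621 × 931.5 MeV/amu = 741.670 MeV

741.7 MeV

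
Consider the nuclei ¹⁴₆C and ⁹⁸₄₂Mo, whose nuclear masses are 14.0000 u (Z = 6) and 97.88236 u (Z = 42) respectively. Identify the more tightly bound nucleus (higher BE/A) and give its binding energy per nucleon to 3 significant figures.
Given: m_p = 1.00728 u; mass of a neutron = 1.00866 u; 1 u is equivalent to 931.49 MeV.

⁹⁸₄₂Mo; 8.63 MeV/nucleon

¹⁴₆C: Σm = 6(1.00728) + 8(1.00866) = 14.11296 u; Δm = 0.11296 u; E_B = 105.22 MeV; E_B/A = 7.516 MeV
⁹⁸₄₂Mo: Σm = 42(1.00728) + 56(1.00866) = 98.79072 u; Δm = 0.90836 u; E_B = 846.13 MeV; E_B/A = 8.634 MeV
⁹⁸₄₂Mo has the higher binding energy per nucleon, so it is the more tightly bound nucleus.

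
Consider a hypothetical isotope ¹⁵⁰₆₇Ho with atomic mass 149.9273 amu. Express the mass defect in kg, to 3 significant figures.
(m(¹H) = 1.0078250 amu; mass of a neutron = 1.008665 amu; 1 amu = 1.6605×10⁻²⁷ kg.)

2.19e-27 kg

Mass of separated nucleons = 67(1.0078250) + 83(1.008665) = 67.5242750 + 83.719195 = 151.2434700 amu
Δm = 151.2434700 − 149.9273 = 1.3161700 amu
In SI units: 1.3161700 amu × 1.6605×10⁻²⁷ kg/amu = 2.1855e-27 kg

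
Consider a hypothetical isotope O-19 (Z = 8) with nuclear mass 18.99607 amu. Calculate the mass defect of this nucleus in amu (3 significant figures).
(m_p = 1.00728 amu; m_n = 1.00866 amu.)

The nucleus contains 8 protons and 19 − 8 = 11 neutrons.
Σm = 8·m_p + 11·m_n = 8.05824 + 11.09526 = 19.15350 amu
Mass defect Δm = 19.15350 − 18.99607 = 0.15743 amu

0.157 amu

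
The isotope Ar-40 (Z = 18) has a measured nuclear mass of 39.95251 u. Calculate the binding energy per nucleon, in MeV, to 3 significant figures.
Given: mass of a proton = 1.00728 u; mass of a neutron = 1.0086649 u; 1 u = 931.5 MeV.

8.60 MeV/nucleon

The nucleus contains 18 protons and 40 − 18 = 22 neutrons.
Mass of separated nucleons = 18(1.00728) + 22(1.0086649) = 18.13104 + 22.1906278 = 40.3216678 u
The mass defect is 40.3216678 − 39.95251 = 0.3691578 u.
E_B = 0.3691578 × 931.5 = 343.870 MeV
Per nucleon: 343.870 / 40 = 8.597 MeV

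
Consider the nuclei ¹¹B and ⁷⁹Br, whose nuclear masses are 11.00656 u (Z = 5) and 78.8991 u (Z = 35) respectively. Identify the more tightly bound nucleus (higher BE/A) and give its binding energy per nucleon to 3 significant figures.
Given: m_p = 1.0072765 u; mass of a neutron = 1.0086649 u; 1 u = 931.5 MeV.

⁷⁹Br; 8.69 MeV/nucleon

¹¹B: Σm = 5(1.0072765) + 6(1.0086649) = 11.0883719 u; Δm = 0.0818119 u; E_B = 76.208 MeV; E_B/A = 6.928 MeV
⁷⁹Br: Σm = 35(1.0072765) + 44(1.0086649) = 79.6359331 u; Δm = 0.7368331 u; E_B = 686.36 MeV; E_B/A = 8.688 MeV
⁷⁹Br has the higher binding energy per nucleon, so it is the more tightly bound nucleus.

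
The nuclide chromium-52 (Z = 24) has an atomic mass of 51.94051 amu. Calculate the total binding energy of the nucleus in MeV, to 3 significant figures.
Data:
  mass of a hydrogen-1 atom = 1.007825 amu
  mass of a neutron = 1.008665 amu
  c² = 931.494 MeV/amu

456 MeV

Z = 24, so N = A − Z = 52 − 24 = 28.
Total constituent mass: 24 × 1.007825 + 28 × 1.008665 = 52.430420 amu
The mass defect is 52.430420 − 51.94051 = 0.489910 amu.
Converting to energy: 0.489910 amu × 931.494 MeV/amu = 456.348 MeV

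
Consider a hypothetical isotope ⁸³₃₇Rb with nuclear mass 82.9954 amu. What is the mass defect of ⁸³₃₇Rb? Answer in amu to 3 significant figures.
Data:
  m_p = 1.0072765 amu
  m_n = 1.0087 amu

Total constituent mass: 37 × 1.0072765 + 46 × 1.0087 = 83.6694305 amu
The mass defect is 83.6694305 − 82.9954 = 0.6740305 amu.

0.674 amu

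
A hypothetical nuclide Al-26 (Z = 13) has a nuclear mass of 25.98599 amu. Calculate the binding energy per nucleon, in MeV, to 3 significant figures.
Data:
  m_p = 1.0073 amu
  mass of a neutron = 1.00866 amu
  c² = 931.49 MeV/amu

Σm = 13·m_p + 13·m_n = 13.0949 + 13.11258 = 26.20748 amu
Mass defect Δm = 26.20748 − 25.98599 = 0.22149 amu
E_B = 0.22149 × 931.49 = 206.316 MeV
BE/A = 206.316 MeV / 26 = 7.935 MeV/nucleon

7.94 MeV/nucleon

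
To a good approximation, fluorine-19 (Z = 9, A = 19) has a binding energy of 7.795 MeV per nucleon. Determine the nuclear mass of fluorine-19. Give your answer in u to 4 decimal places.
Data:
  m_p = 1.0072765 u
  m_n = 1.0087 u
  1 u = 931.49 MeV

Total binding energy = 19 × 7.795 = 148.105 MeV
Mass defect = 148.105 MeV / (931.49 MeV/u) = 0.158998 u
Constituent mass = 9(1.0072765) + 10(1.0087) = 19.1524885 u
Nuclear mass = 19.1524885 − 0.158998 = 18.9934905 u ≈ 18.9935 u (to 4 decimal places)

18.9935 u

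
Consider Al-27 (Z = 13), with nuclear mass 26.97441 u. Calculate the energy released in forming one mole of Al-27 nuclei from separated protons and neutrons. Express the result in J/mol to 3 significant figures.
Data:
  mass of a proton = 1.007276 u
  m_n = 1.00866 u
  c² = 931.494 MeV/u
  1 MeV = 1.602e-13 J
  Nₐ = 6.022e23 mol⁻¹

2.17e+13 J/mol

Z = 13, so N = A − Z = 27 − 13 = 14.
Total constituent mass: 13 × 1.007276 + 14 × 1.00866 = 27.215828 u
Mass defect Δm = 27.215828 − 26.97441 = 0.241418 u
Binding energy = Δm·c² = 0.241418 × 931.494 MeV/u = 224.879 MeV
Per nucleus in joules: 224.879 MeV × 1.602e-13 J/MeV = 3.6026e-11 J
Per mole: 3.6026e-11 J × 6.022e23 mol⁻¹ = 2.1695e+13 J/mol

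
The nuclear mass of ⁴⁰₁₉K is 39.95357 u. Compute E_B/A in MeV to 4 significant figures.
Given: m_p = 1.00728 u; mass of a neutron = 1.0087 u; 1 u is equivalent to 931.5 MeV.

With 19 protons and 21 neutrons (A = 40):
Mass of separated nucleons = 19(1.00728) + 21(1.0087) = 19.13832 + 21.1827 = 40.32102 u
The mass defect is 40.32102 − 39.95357 = 0.36745 u.
E_B = 0.36745 × 931.5 = 342.280 MeV
Per nucleon: 342.280 / 40 = 8.557 MeV

8.557 MeV/nucleon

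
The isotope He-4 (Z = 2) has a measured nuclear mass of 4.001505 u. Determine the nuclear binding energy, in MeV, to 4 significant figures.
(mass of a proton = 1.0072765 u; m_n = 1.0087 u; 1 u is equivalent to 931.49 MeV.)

28.36 MeV

Σm = 2·m_p + 2·m_n = 2.0145530 + 2.0174 = 4.0319530 u
Mass defect Δm = 4.0319530 − 4.001505 = 0.0304480 u
Binding energy = Δm·c² = 0.0304480 × 931.49 MeV/u = 28.3620 MeV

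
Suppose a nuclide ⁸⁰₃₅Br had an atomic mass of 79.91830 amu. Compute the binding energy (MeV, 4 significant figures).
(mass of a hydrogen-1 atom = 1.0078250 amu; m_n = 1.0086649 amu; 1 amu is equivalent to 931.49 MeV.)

Z = 35, so N = A − Z = 80 − 35 = 45.
Mass of separated nucleons = 35(1.0078250) + 45(1.0086649) = 35.2738750 + 45.3899205 = 80.6637955 amu
The mass defect is 80.6637955 − 79.91830 = 0.7454955 amu.
E_B = 0.7454955 × 931.49 = 694.422 MeV

694.4 MeV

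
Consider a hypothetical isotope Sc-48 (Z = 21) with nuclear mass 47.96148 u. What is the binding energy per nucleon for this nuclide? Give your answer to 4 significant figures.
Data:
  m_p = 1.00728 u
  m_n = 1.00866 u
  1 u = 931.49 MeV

8.252 MeV/nucleon

Z = 21, so N = A − Z = 48 − 21 = 27.
Σm = 21·m_p + 27·m_n = 21.15288 + 27.23382 = 48.38670 u
Mass defect Δm = 48.38670 − 47.96148 = 0.42522 u
Converting to energy: 0.42522 u × 931.49 MeV/u = 396.088 MeV
Dividing by A = 48 gives 8.252 MeV per nucleon.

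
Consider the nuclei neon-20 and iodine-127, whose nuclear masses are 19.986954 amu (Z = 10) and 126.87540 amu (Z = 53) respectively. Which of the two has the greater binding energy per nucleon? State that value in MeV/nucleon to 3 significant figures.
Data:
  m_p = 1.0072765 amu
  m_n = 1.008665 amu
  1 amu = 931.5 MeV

iodine-127; 8.45 MeV/nucleon

neon-20: Σm = 10(1.0072765) + 10(1.008665) = 20.1594150 amu; Δm = 0.1724610 amu; E_B = 160.647 MeV; E_B/A = 8.032 MeV
iodine-127: Σm = 53(1.0072765) + 74(1.008665) = 128.0268645 amu; Δm = 1.1514645 amu; E_B = 1072.6 MeV; E_B/A = 8.446 MeV
iodine-127 has the higher binding energy per nucleon, so it is the more tightly bound nucleus.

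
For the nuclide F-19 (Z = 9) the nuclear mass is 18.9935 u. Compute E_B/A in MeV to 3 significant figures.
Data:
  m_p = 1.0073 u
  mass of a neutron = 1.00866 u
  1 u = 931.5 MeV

Total constituent mass: 9 × 1.0073 + 10 × 1.00866 = 19.15230 u
Δm = 19.15230 − 18.9935 = 0.15880 u
E_B = 0.15880 × 931.5 = 147.922 MeV
Dividing by A = 19 gives 7.785 MeV per nucleon.

7.79 MeV/nucleon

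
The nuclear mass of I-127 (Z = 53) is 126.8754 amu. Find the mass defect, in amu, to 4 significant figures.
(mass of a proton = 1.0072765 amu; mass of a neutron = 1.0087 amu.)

1.154 amu

Mass of separated nucleons = 53(1.0072765) + 74(1.0087) = 53.3856545 + 74.6438 = 128.0294545 amu
Mass defect Δm = 128.0294545 − 126.8754 = 1.1540545 amu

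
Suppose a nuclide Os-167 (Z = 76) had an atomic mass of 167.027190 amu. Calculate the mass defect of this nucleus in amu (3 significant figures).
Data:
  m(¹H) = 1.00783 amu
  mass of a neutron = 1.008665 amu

1.36 amu

Z = 76, so N = A − Z = 167 − 76 = 91.
Total constituent mass: 76 × 1.00783 + 91 × 1.008665 = 168.383595 amu
Mass defect Δm = 168.383595 − 167.027190 = 1.356405 amu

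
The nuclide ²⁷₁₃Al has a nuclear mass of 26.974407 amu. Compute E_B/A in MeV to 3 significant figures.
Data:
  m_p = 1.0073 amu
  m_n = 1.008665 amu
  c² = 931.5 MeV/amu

Z = 13, so N = A − Z = 27 − 13 = 14.
Mass of separated nucleons = 13(1.0073) + 14(1.008665) = 13.0949 + 14.121310 = 27.216210 amu
The mass defect is 27.216210 − 26.974407 = 0.241803 amu.
E_B = 0.241803 × 931.5 = 225.239 MeV
Per nucleon: 225.239 / 27 = 8.342 MeV

8.34 MeV/nucleon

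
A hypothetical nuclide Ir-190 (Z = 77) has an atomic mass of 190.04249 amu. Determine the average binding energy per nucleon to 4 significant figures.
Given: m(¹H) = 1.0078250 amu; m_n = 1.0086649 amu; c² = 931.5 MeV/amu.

With 77 protons and 113 neutrons (A = 190):
Total constituent mass: 77 × 1.0078250 + 113 × 1.0086649 = 191.5816587 amu
The mass defect is 191.5816587 − 190.04249 = 1.5391687 amu.
E_B = 1.5391687 × 931.5 = 1433.74 MeV
Per nucleon: 1433.74 / 190 = 7.546 MeV

7.546 MeV/nucleon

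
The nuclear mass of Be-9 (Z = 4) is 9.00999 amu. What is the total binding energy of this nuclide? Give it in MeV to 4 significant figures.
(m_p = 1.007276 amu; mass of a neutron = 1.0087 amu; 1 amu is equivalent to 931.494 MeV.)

58.32 MeV

With 4 protons and 5 neutrons (A = 9):
Mass of separated nucleons = 4(1.007276) + 5(1.0087) = 4.029104 + 5.0435 = 9.072604 amu
Δm = 9.072604 − 9.00999 = 0.062614 amu
Binding energy = Δm·c² = 0.062614 × 931.494 MeV/amu = 58.3246 MeV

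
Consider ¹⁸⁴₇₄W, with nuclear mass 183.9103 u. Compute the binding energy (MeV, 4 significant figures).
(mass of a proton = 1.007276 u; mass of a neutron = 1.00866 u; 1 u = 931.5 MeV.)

1472 MeV

Σm = 74·m_p + 110·m_n = 74.538424 + 110.95260 = 185.491024 u
The mass defect is 185.491024 − 183.9103 = 1.580724 u.
Converting to energy: 1.580724 u × 931.5 MeV/u = 1472.44 MeV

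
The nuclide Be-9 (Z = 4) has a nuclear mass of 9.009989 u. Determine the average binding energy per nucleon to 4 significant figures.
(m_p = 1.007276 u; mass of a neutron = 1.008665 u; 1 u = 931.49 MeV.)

Total constituent mass: 4 × 1.007276 + 5 × 1.008665 = 9.072429 u
Mass defect Δm = 9.072429 − 9.009989 = 0.062440 u
E_B = 0.062440 × 931.49 = 58.1622 MeV
BE/A = 58.1622 MeV / 9 = 6.462 MeV/nucleon

6.462 MeV/nucleon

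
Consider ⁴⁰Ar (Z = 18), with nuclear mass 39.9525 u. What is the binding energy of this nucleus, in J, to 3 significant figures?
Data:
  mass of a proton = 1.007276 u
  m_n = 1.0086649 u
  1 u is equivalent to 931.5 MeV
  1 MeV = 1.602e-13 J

5.51e-11 J

With 18 protons and 22 neutrons (A = 40):
Total constituent mass: 18 × 1.007276 + 22 × 1.0086649 = 40.3215958 u
Δm = 40.3215958 − 39.9525 = 0.3690958 u
Converting to energy: 0.3690958 u × 931.5 MeV/u = 343.813 MeV
In joules: 343.813 MeV × 1.602e-13 J/MeV = 5.5079e-11 J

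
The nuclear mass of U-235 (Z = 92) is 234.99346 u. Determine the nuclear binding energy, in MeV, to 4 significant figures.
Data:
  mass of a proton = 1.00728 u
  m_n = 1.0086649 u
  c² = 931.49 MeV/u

Total constituent mass: 92 × 1.00728 + 143 × 1.0086649 = 236.9088407 u
Mass defect Δm = 236.9088407 − 234.99346 = 1.9153807 u
Converting to energy: 1.9153807 u × 931.49 MeV/u = 1784.16 MeV

1784 MeV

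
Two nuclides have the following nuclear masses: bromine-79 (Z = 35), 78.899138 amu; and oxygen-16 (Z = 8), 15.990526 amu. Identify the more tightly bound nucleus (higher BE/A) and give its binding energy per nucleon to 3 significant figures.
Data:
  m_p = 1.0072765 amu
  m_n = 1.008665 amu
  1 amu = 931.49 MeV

bromine-79: Σm = 35(1.0072765) + 44(1.008665) = 79.6359375 amu; Δm = 0.7367995 amu; E_B = 686.32 MeV; E_B/A = 8.688 MeV
oxygen-16: Σm = 8(1.0072765) + 8(1.008665) = 16.1275320 amu; Δm = 0.1370060 amu; E_B = 127.62 MeV; E_B/A = 7.976 MeV
bromine-79 has the higher binding energy per nucleon, so it is the more tightly bound nucleus.

bromine-79; 8.69 MeV/nucleon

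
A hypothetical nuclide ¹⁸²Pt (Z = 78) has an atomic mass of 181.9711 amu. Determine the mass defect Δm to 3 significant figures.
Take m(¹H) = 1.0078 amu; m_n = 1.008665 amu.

The nucleus contains 78 protons and 182 − 78 = 104 neutrons.
Σm = 78·m(¹H) + 104·m_n = 78.6084 + 104.901160 = 183.509560 amu
Δm = 183.509560 − 181.9711 = 1.538460 amu

1.54 amu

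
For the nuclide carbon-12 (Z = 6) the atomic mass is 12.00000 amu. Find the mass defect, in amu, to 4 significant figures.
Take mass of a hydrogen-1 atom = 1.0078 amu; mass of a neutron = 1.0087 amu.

The nucleus contains 6 protons and 12 − 6 = 6 neutrons.
Total constituent mass: 6 × 1.0078 + 6 × 1.0087 = 12.0990 amu
Mass defect Δm = 12.0990 − 12.00000 = 0.09900 amu

0.09900 amu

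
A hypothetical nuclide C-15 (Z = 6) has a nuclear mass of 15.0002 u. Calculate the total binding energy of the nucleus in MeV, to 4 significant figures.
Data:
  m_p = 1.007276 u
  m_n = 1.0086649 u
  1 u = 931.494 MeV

113.1 MeV

Z = 6, so N = A − Z = 15 − 6 = 9.
Σm = 6·m_p + 9·m_n = 6.043656 + 9.0779841 = 15.1216401 u
The mass defect is 15.1216401 − 15.0002 = 0.1214401 u.
E_B = 0.1214401 × 931.494 = 113.121 MeV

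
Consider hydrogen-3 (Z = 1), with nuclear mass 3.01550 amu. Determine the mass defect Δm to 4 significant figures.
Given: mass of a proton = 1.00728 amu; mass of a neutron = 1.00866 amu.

With 1 protons and 2 neutrons (A = 3):
Σm = 1·m_p + 2·m_n = 1.00728 + 2.01732 = 3.02460 amu
Δm = 3.02460 − 3.01550 = 0.00910 amu

0.009100 amu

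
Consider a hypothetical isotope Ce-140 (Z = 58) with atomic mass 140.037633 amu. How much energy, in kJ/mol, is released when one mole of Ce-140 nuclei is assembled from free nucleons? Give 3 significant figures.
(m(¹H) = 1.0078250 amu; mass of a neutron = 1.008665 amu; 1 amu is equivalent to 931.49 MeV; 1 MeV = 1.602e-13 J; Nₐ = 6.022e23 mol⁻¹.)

The nucleus contains 58 protons and 140 − 58 = 82 neutrons.
Σm = 58·m(¹H) + 82·m_n = 58.4538500 + 82.710530 = 141.1643800 amu
The mass defect is 141.1643800 − 140.037633 = 1.1267470 amu.
Converting to energy: 1.1267470 amu × 931.49 MeV/amu = 1049.55 MeV
Per nucleus in joules: 1049.55 MeV × 1.602e-13 J/MeV = 1.6814e-10 J
Per mole: 1.6814e-10 J × 6.022e23 mol⁻¹ = 1.0125e+14 J/mol

1.01e+11 kJ/mol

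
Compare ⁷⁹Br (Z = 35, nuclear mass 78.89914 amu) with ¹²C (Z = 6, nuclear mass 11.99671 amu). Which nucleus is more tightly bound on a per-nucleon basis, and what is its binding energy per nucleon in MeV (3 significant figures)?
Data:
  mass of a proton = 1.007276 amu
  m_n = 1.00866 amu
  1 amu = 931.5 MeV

⁷⁹Br; 8.68 MeV/nucleon

⁷⁹Br: Σm = 35(1.007276) + 44(1.00866) = 79.635700 amu; Δm = 0.736560 amu; E_B = 686.11 MeV; E_B/A = 8.6849 MeV
¹²C: Σm = 6(1.007276) + 6(1.00866) = 12.095616 amu; Δm = 0.098906 amu; E_B = 92.131 MeV; E_B/A = 7.678 MeV
⁷⁹Br has the higher binding energy per nucleon, so it is the more tightly bound nucleus.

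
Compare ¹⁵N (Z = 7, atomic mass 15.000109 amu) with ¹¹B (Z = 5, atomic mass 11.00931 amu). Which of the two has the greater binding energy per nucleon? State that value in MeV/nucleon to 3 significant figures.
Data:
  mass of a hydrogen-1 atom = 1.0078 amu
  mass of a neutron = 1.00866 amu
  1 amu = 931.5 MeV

¹⁵N: Σm = 7(1.0078) + 8(1.00866) = 15.12388 amu; Δm = 0.123771 amu; E_B = 115.29 MeV; E_B/A = 7.686 MeV
¹¹B: Σm = 5(1.0078) + 6(1.00866) = 11.09096 amu; Δm = 0.08165 amu; E_B = 76.057 MeV; E_B/A = 6.914 MeV
¹⁵N has the higher binding energy per nucleon, so it is the more tightly bound nucleus.

¹⁵N; 7.69 MeV/nucleon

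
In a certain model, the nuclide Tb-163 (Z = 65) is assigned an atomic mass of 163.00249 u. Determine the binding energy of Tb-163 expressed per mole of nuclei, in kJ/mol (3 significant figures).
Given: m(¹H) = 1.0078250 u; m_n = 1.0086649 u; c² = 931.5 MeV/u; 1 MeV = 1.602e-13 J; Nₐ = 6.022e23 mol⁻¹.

1.22e+11 kJ/mol

Z = 65, so N = A − Z = 163 − 65 = 98.
Total constituent mass: 65 × 1.0078250 + 98 × 1.0086649 = 164.3577852 u
Δm = 164.3577852 − 163.00249 = 1.3552952 u
Binding energy = Δm·c² = 1.3552952 × 931.5 MeV/u = 1262.46 MeV
Per nucleus in joules: 1262.46 MeV × 1.602e-13 J/MeV = 2.0225e-10 J
Per mole: 2.0225e-10 J × 6.022e23 mol⁻¹ = 1.2179e+14 J/mol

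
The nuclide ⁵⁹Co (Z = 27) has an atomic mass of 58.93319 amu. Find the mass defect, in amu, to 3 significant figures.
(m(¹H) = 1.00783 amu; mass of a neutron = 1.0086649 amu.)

0.555 amu

Mass of separated nucleons = 27(1.00783) + 32(1.0086649) = 27.21141 + 32.2772768 = 59.4886868 amu
Δm = 59.4886868 − 58.93319 = 0.5554968 amu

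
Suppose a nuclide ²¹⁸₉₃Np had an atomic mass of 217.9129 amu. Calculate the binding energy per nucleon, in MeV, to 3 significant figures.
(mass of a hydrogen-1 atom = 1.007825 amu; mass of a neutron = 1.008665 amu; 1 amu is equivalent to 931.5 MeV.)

8.11 MeV/nucleon

The nucleus contains 93 protons and 218 − 93 = 125 neutrons.
Total constituent mass: 93 × 1.007825 + 125 × 1.008665 = 219.810850 amu
Mass defect Δm = 219.810850 − 217.9129 = 1.897950 amu
Binding energy = Δm·c² = 1.897950 × 931.5 MeV/amu = 1767.94 MeV
Per nucleon: 1767.94 / 218 = 8.110 MeV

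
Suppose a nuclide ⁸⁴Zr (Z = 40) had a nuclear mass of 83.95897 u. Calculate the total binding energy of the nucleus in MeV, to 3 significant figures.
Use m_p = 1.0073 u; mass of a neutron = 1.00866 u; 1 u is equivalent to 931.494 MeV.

665 MeV

Total constituent mass: 40 × 1.0073 + 44 × 1.00866 = 84.67304 u
The mass defect is 84.67304 − 83.95897 = 0.71407 u.
Converting to energy: 0.71407 u × 931.494 MeV/u = 665.152 MeV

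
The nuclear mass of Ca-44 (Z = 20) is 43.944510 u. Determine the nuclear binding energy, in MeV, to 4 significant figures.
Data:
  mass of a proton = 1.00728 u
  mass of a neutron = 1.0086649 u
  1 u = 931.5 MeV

381.0 MeV

With 20 protons and 24 neutrons (A = 44):
Total constituent mass: 20 × 1.00728 + 24 × 1.0086649 = 44.3535576 u
Δm = 44.3535576 − 43.944510 = 0.4090476 u
Converting to energy: 0.4090476 u × 931.5 MeV/u = 381.028 MeV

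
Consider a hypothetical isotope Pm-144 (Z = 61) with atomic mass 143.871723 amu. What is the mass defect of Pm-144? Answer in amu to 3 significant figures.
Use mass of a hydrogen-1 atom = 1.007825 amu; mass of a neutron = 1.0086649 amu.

Total constituent mass: 61 × 1.007825 + 83 × 1.0086649 = 145.1965117 amu
Δm = 145.1965117 − 143.871723 = 1.3247887 amu

1.32 amu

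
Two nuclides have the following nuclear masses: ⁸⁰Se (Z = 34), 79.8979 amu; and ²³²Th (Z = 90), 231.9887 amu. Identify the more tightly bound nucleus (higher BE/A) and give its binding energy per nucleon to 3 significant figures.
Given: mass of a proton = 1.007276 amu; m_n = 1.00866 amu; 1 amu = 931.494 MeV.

⁸⁰Se: Σm = 34(1.007276) + 46(1.00866) = 80.645744 amu; Δm = 0.747844 amu; E_B = 696.61 MeV; E_B/A = 8.708 MeV
²³²Th: Σm = 90(1.007276) + 142(1.00866) = 233.884560 amu; Δm = 1.895860 amu; E_B = 1766.0 MeV; E_B/A = 7.612 MeV
⁸⁰Se has the higher binding energy per nucleon, so it is the more tightly bound nucleus.

⁸⁰Se; 8.71 MeV/nucleon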